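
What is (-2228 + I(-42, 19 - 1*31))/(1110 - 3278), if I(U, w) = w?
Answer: 280/271 ≈ 1.0332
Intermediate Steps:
(-2228 + I(-42, 19 - 1*31))/(1110 - 3278) = (-2228 + (19 - 1*31))/(1110 - 3278) = (-2228 + (19 - 31))/(-2168) = (-2228 - 12)*(-1/2168) = -2240*(-1/2168) = 280/271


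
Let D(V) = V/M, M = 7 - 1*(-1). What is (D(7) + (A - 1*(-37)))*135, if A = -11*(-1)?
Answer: 52785/8 ≈ 6598.1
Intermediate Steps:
M = 8 (M = 7 + 1 = 8)
D(V) = V/8
A = 11
(D(7) + (A - 1*(-37)))*135 = ((⅛)*7 + (11 - 1*(-37)))*135 = (7/8 + (11 + 37))*135 = (7/8 + 48)*135 = (391/8)*135 = 52785/8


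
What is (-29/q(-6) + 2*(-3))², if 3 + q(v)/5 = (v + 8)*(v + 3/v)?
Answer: 203401/6400 ≈ 31.781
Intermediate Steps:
q(v) = -15 + 5*(8 + v)*(v + 3/v) (q(v) = -15 + 5*((v + 8)*(v + 3/v)) = -15 + 5*((8 + v)*(v + 3/v)) = -15 + 5*(8 + v)*(v + 3/v))
(-29/q(-6) + 2*(-3))² = (-29*(-6/(5*(24 + (-6)²*(8 - 6)))) + 2*(-3))² = (-29*(-6/(5*(24 + 36*2))) - 6)² = (-29*(-6/(5*(24 + 72))) - 6)² = (-29/(5*(-⅙)*96) - 6)² = (-29/(-80) - 6)² = (-29*(-1/80) - 6)² = (29/80 - 6)² = (-451/80)² = 203401/6400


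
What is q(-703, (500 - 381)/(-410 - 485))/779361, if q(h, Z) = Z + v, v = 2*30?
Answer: 4871/63411645 ≈ 7.6815e-5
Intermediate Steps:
v = 60
q(h, Z) = 60 + Z (q(h, Z) = Z + 60 = 60 + Z)
q(-703, (500 - 381)/(-410 - 485))/779361 = (60 + (500 - 381)/(-410 - 485))/779361 = (60 + 119/(-895))*(1/779361) = (60 + 119*(-1/895))*(1/779361) = (60 - 119/895)*(1/779361) = (53581/895)*(1/779361) = 4871/63411645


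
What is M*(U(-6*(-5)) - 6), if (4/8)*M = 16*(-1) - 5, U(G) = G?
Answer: -1008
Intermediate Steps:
M = -42 (M = 2*(16*(-1) - 5) = 2*(-16 - 5) = 2*(-21) = -42)
M*(U(-6*(-5)) - 6) = -42*(-6*(-5) - 6) = -42*(30 - 6) = -42*24 = -1008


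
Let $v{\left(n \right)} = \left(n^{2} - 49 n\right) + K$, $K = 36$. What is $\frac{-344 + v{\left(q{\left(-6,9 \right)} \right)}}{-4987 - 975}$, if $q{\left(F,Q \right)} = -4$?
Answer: $\frac{48}{2981} \approx 0.016102$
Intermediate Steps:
$v{\left(n \right)} = 36 + n^{2} - 49 n$ ($v{\left(n \right)} = \left(n^{2} - 49 n\right) + 36 = 36 + n^{2} - 49 n$)
$\frac{-344 + v{\left(q{\left(-6,9 \right)} \right)}}{-4987 - 975} = \frac{-344 + \left(36 + \left(-4\right)^{2} - -196\right)}{-4987 - 975} = \frac{-344 + \left(36 + 16 + 196\right)}{-5962} = \left(-344 + 248\right) \left(- \frac{1}{5962}\right) = \left(-96\right) \left(- \frac{1}{5962}\right) = \frac{48}{2981}$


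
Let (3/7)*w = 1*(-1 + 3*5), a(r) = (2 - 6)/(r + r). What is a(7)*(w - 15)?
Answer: -106/21 ≈ -5.0476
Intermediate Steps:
a(r) = -2/r (a(r) = -4*1/(2*r) = -2/r)
w = 98/3 (w = 7*(1*(-1 + 3*5))/3 = 7*(1*(-1 + 15))/3 = 7*(1*14)/3 = (7/3)*14 = 98/3 ≈ 32.667)
a(7)*(w - 15) = (-2/7)*(98/3 - 15) = -2*⅐*(53/3) = -2/7*53/3 = -106/21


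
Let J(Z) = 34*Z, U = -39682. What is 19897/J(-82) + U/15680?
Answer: -52827297/5464480 ≈ -9.6674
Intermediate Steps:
19897/J(-82) + U/15680 = 19897/((34*(-82))) - 39682/15680 = 19897/(-2788) - 39682*1/15680 = 19897*(-1/2788) - 19841/7840 = -19897/2788 - 19841/7840 = -52827297/5464480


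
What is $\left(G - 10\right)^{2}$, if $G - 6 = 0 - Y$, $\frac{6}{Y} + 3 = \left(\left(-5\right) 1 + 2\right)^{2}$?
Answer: $25$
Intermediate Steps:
$Y = 1$ ($Y = \frac{6}{-3 + \left(\left(-5\right) 1 + 2\right)^{2}} = \frac{6}{-3 + \left(-5 + 2\right)^{2}} = \frac{6}{-3 + \left(-3\right)^{2}} = \frac{6}{-3 + 9} = \frac{6}{6} = 6 \cdot \frac{1}{6} = 1$)
$G = 5$ ($G = 6 + \left(0 - 1\right) = 6 - 1 = 5$)
$\left(G - 10\right)^{2} = \left(5 - 10\right)^{2} = \left(-5\right)^{2} = 25$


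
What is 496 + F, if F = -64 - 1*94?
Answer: 338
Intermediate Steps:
F = -158 (F = -64 - 94 = -158)
496 + F = 496 - 158 = 338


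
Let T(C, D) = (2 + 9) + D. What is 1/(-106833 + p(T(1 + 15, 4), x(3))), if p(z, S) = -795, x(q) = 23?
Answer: -1/107628 ≈ -9.2913e-6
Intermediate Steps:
T(C, D) = 11 + D
1/(-106833 + p(T(1 + 15, 4), x(3))) = 1/(-106833 - 795) = 1/(-107628) = -1/107628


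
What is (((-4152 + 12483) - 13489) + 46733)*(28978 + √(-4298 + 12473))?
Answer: 1204760350 + 207875*√327 ≈ 1.2085e+9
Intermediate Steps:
(((-4152 + 12483) - 13489) + 46733)*(28978 + √(-4298 + 12473)) = ((8331 - 13489) + 46733)*(28978 + √8175) = (-5158 + 46733)*(28978 + 5*√327) = 41575*(28978 + 5*√327) = 1204760350 + 207875*√327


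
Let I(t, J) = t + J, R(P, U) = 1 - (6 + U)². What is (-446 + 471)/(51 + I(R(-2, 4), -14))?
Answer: -25/62 ≈ -0.40323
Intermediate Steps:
I(t, J) = J + t
(-446 + 471)/(51 + I(R(-2, 4), -14)) = (-446 + 471)/(51 + (-14 + (1 - (6 + 4)²))) = 25/(51 + (-14 + (1 - 1*10²))) = 25/(51 + (-14 + (1 - 1*100))) = 25/(51 + (-14 + (1 - 100))) = 25/(51 + (-14 - 99)) = 25/(51 - 113) = 25/(-62) = 25*(-1/62) = -25/62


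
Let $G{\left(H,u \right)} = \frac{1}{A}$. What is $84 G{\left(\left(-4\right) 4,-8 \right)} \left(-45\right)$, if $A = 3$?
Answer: $-1260$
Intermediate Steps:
$G{\left(H,u \right)} = \frac{1}{3}$
$84 G{\left(\left(-4\right) 4,-8 \right)} \left(-45\right) = 84 \cdot \frac{1}{3} \left(-45\right) = 28 \left(-45\right) = -1260$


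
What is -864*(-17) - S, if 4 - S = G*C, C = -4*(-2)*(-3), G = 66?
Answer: 13100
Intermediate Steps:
C = -24 (C = 8*(-3) = -24)
S = 1588 (S = 4 - 66*(-24) = 4 - 1*(-1584) = 4 + 1584 = 1588)
-864*(-17) - S = -864*(-17) - 1*1588 = 14688 - 1588 = 13100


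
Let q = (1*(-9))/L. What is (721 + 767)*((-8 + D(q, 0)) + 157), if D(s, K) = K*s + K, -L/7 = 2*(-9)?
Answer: 221712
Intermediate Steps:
L = 126 (L = -14*(-9) = -7*(-18) = 126)
q = -1/14 (q = (1*(-9))/126 = -9*1/126 = -1/14 ≈ -0.071429)
D(s, K) = K + K*s
(721 + 767)*((-8 + D(q, 0)) + 157) = (721 + 767)*((-8 + 0*(1 - 1/14)) + 157) = 1488*((-8 + 0*(13/14)) + 157) = 1488*((-8 + 0) + 157) = 1488*(-8 + 157) = 1488*149 = 221712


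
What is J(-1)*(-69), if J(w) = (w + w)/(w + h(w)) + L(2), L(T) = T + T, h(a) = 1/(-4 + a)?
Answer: -391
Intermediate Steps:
L(T) = 2*T
J(w) = 4 + 2*w/(w + 1/(-4 + w)) (J(w) = (w + w)/(w + 1/(-4 + w)) + 2*2 = (2*w)/(w + 1/(-4 + w)) + 4 = 2*w/(w + 1/(-4 + w)) + 4 = 4 + 2*w/(w + 1/(-4 + w)))
J(-1)*(-69) = (2*(2 + 3*(-1)*(-4 - 1))/(1 - (-4 - 1)))*(-69) = (2*(2 + 3*(-1)*(-5))/(1 - 1*(-5)))*(-69) = (2*(2 + 15)/(1 + 5))*(-69) = (2*17/6)*(-69) = (2*(⅙)*17)*(-69) = (17/3)*(-69) = -391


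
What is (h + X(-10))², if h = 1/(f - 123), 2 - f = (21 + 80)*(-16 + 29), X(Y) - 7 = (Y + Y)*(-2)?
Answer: 4542355609/2056356 ≈ 2208.9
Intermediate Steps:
X(Y) = 7 - 4*Y (X(Y) = 7 + (Y + Y)*(-2) = 7 + (2*Y)*(-2) = 7 - 4*Y)
f = -1311 (f = 2 - (21 + 80)*(-16 + 29) = 2 - 101*13 = 2 - 1*1313 = 2 - 1313 = -1311)
h = -1/1434 (h = 1/(-1311 - 123) = 1/(-1434) = -1/1434 ≈ -0.00069735)
(h + X(-10))² = (-1/1434 + (7 - 4*(-10)))² = (-1/1434 + (7 + 40))² = (-1/1434 + 47)² = (67397/1434)² = 4542355609/2056356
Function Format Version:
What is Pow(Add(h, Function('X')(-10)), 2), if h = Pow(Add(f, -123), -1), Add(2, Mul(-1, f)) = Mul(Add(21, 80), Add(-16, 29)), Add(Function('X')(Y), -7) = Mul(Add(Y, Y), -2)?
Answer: Rational(4542355609, 2056356) ≈ 2208.9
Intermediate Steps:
Function('X')(Y) = Add(7, Mul(-4, Y)) (Function('X')(Y) = Add(7, Mul(Add(Y, Y), -2)) = Add(7, Mul(Mul(2, Y), -2)) = Add(7, Mul(-4, Y)))
f = -1311 (f = Add(2, Mul(-1, Mul(Add(21, 80), Add(-16, 29)))) = Add(2, Mul(-1, Mul(101, 13))) = Add(2, Mul(-1, 1313)) = Add(2, -1313) = -1311)
h = Rational(-1, 1434) (h = Pow(Add(-1311, -123), -1) = Pow(-1434, -1) = Rational(-1, 1434) ≈ -0.00069735)
Pow(Add(h, Function('X')(-10)), 2) = Pow(Add(Rational(-1, 1434), Add(7, Mul(-4, -10))), 2) = Pow(Add(Rational(-1, 1434), Add(7, 40)), 2) = Pow(Add(Rational(-1, 1434), 47), 2) = Pow(Rational(67397, 1434), 2) = Rational(4542355609, 2056356)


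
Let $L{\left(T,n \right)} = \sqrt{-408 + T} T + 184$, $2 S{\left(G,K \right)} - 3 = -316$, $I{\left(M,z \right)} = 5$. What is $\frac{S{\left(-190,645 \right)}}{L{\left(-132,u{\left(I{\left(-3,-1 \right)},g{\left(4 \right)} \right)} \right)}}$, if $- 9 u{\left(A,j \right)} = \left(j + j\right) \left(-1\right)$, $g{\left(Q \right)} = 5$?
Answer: $- \frac{7199}{2360704} - \frac{30987 i \sqrt{15}}{2360704} \approx -0.0030495 - 0.050837 i$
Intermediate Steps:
$u{\left(A,j \right)} = \frac{2 j}{9}$ ($u{\left(A,j \right)} = - \frac{\left(j + j\right) \left(-1\right)}{9} = - \frac{2 j \left(-1\right)}{9} = - \frac{\left(-2\right) j}{9} = \frac{2 j}{9}$)
$S{\left(G,K \right)} = - \frac{313}{2}$ ($S{\left(G,K \right)} = \frac{3}{2} + \frac{1}{2} \left(-316\right) = \frac{3}{2} - 158 = - \frac{313}{2}$)
$L{\left(T,n \right)} = 184 + T \sqrt{-408 + T}$ ($L{\left(T,n \right)} = T \sqrt{-408 + T} + 184 = 184 + T \sqrt{-408 + T}$)
$\frac{S{\left(-190,645 \right)}}{L{\left(-132,u{\left(I{\left(-3,-1 \right)},g{\left(4 \right)} \right)} \right)}} = - \frac{313}{2 \left(184 - 132 \sqrt{-408 - 132}\right)} = - \frac{313}{2 \left(184 - 132 \sqrt{-540}\right)} = - \frac{313}{2 \left(184 - 132 \cdot 6 i \sqrt{15}\right)} = - \frac{313}{2 \left(184 - 792 i \sqrt{15}\right)}$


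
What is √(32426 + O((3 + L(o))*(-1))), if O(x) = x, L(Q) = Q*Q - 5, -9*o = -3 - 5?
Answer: 2*√656651/9 ≈ 180.08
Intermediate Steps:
o = 8/9 (o = -(-3 - 5)/9 = -⅑*(-8) = 8/9 ≈ 0.88889)
L(Q) = -5 + Q² (L(Q) = Q² - 5 = -5 + Q²)
√(32426 + O((3 + L(o))*(-1))) = √(32426 + (3 + (-5 + (8/9)²))*(-1)) = √(32426 + (3 + (-5 + 64/81))*(-1)) = √(32426 + (3 - 341/81)*(-1)) = √(32426 - 98/81*(-1)) = √(32426 + 98/81) = √(2626604/81) = 2*√656651/9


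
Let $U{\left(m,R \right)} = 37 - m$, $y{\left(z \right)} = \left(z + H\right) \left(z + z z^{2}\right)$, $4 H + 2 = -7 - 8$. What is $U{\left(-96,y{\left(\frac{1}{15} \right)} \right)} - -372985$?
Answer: $373118$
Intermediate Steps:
$H = - \frac{17}{4}$ ($H = - \frac{1}{2} + \frac{-7 - 8}{4} = - \frac{1}{2} + \frac{1}{4} \left(-15\right) = - \frac{1}{2} - \frac{15}{4} = - \frac{17}{4} \approx -4.25$)
$y{\left(z \right)} = \left(- \frac{17}{4} + z\right) \left(z + z^{3}\right)$ ($y{\left(z \right)} = \left(z - \frac{17}{4}\right) \left(z + z z^{2}\right) = \left(- \frac{17}{4} + z\right) \left(z + z^{3}\right)$)
$U{\left(-96,y{\left(\frac{1}{15} \right)} \right)} - -372985 = \left(37 - -96\right) - -372985 = \left(37 + 96\right) + 372985 = 133 + 372985 = 373118$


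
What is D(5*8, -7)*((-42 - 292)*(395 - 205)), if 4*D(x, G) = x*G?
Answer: 4442200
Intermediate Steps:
D(x, G) = G*x/4 (D(x, G) = (x*G)/4 = (G*x)/4 = G*x/4)
D(5*8, -7)*((-42 - 292)*(395 - 205)) = ((1/4)*(-7)*(5*8))*((-42 - 292)*(395 - 205)) = ((1/4)*(-7)*40)*(-334*190) = -70*(-63460) = 4442200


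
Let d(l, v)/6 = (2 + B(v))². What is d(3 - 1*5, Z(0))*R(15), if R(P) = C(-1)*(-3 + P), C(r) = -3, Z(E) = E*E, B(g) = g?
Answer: -864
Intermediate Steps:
Z(E) = E²
d(l, v) = 6*(2 + v)²
R(P) = 9 - 3*P (R(P) = -3*(-3 + P) = 9 - 3*P)
d(3 - 1*5, Z(0))*R(15) = (6*(2 + 0²)²)*(9 - 3*15) = (6*(2 + 0)²)*(9 - 45) = (6*2²)*(-36) = (6*4)*(-36) = 24*(-36) = -864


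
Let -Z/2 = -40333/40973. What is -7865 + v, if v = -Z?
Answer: -322333311/40973 ≈ -7867.0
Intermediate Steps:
Z = 80666/40973 (Z = -(-80666)/40973 = -2*(-40333/40973) = 80666/40973 ≈ 1.9688)
v = -80666/40973 (v = -1*80666/40973 = -80666/40973 ≈ -1.9688)
-7865 + v = -7865 - 80666/40973 = -322333311/40973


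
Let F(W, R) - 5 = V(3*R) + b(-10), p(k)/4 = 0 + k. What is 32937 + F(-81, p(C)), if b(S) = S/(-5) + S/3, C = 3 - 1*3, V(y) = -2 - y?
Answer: 98816/3 ≈ 32939.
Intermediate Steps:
C = 0 (C = 3 - 3 = 0)
b(S) = 2*S/15 (b(S) = S*(-1/5) + S*(1/3) = -S/5 + S/3 = 2*S/15)
p(k) = 4*k (p(k) = 4*(0 + k) = 4*k)
F(W, R) = 5/3 - 3*R (F(W, R) = 5 + ((-2 - 3*R) + (2/15)*(-10)) = 5 + ((-2 - 3*R) - 4/3) = 5 + (-10/3 - 3*R) = 5/3 - 3*R)
32937 + F(-81, p(C)) = 32937 + (5/3 - 12*0) = 32937 + (5/3 - 3*0) = 32937 + (5/3 + 0) = 32937 + 5/3 = 98816/3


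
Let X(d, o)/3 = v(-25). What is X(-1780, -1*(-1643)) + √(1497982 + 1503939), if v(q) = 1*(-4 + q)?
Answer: -87 + 79*√481 ≈ 1645.6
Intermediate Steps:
v(q) = -4 + q
X(d, o) = -87 (X(d, o) = 3*(-4 - 25) = 3*(-29) = -87)
X(-1780, -1*(-1643)) + √(1497982 + 1503939) = -87 + √(1497982 + 1503939) = -87 + √3001921 = -87 + 79*√481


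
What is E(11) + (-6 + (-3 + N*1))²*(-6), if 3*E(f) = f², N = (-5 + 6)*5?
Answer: -167/3 ≈ -55.667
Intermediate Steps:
N = 5 (N = 1*5 = 5)
E(f) = f²/3
E(11) + (-6 + (-3 + N*1))²*(-6) = (⅓)*11² + (-6 + (-3 + 5*1))²*(-6) = (⅓)*121 + (-6 + (-3 + 5))²*(-6) = 121/3 + (-6 + 2)²*(-6) = 121/3 + (-4)²*(-6) = 121/3 + 16*(-6) = 121/3 - 96 = -167/3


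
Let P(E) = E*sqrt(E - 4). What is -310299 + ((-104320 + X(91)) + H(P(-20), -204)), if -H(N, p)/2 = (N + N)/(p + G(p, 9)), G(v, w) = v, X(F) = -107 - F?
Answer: -414817 - 20*I*sqrt(6)/51 ≈ -4.1482e+5 - 0.96058*I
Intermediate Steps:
P(E) = E*sqrt(-4 + E)
H(N, p) = -2*N/p (H(N, p) = -2*(N + N)/(p + p) = -2*2*N/(2*p) = -2*2*N*1/(2*p) = -2*N/p)
-310299 + ((-104320 + X(91)) + H(P(-20), -204)) = -310299 + ((-104320 + (-107 - 1*91)) - 2*(-20*sqrt(-4 - 20))/(-204)) = -310299 + ((-104320 + (-107 - 91)) - 2*(-40*I*sqrt(6))*(-1/204)) = -310299 + ((-104320 - 198) - 2*(-40*I*sqrt(6))*(-1/204)) = -310299 + (-104518 - 2*(-40*I*sqrt(6))*(-1/204)) = -310299 + (-104518 - 20*I*sqrt(6)/51) = -414817 - 20*I*sqrt(6)/51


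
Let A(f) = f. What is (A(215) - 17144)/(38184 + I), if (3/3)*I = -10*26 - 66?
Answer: -16929/37858 ≈ -0.44717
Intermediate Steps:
I = -326 (I = -10*26 - 66 = -260 - 66 = -326)
(A(215) - 17144)/(38184 + I) = (215 - 17144)/(38184 - 326) = -16929/37858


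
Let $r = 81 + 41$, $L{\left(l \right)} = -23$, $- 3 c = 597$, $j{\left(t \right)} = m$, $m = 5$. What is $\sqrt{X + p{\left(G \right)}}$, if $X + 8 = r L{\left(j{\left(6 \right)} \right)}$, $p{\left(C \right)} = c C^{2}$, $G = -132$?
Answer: $i \sqrt{3470190} \approx 1862.8 i$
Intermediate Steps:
$j{\left(t \right)} = 5$
$c = -199$ ($c = \left(- \frac{1}{3}\right) 597 = -199$)
$r = 122$
$p{\left(C \right)} = - 199 C^{2}$
$X = -2814$ ($X = -8 + 122 \left(-23\right) = -8 - 2806 = -2814$)
$\sqrt{X + p{\left(G \right)}} = \sqrt{-2814 - 199 \left(-132\right)^{2}} = \sqrt{-2814 - 3467376} = \sqrt{-3470190} = i \sqrt{3470190}$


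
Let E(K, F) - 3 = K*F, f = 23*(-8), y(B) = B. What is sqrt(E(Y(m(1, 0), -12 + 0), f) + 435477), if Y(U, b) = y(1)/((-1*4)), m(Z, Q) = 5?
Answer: sqrt(435526) ≈ 659.94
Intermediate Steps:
f = -184
Y(U, b) = -1/4 (Y(U, b) = 1/(-1*4) = 1/(-4) = 1*(-1/4) = -1/4)
E(K, F) = 3 + F*K (E(K, F) = 3 + K*F = 3 + F*K)
sqrt(E(Y(m(1, 0), -12 + 0), f) + 435477) = sqrt((3 - 184*(-1/4)) + 435477) = sqrt((3 + 46) + 435477) = sqrt(49 + 435477) = sqrt(435526)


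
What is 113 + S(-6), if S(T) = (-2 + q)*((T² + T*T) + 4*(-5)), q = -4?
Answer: -199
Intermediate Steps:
S(T) = 120 - 12*T² (S(T) = (-2 - 4)*((T² + T*T) + 4*(-5)) = -6*((T² + T²) - 20) = -6*(2*T² - 20) = -6*(-20 + 2*T²) = 120 - 12*T²)
113 + S(-6) = 113 + (120 - 12*(-6)²) = 113 + (120 - 12*36) = 113 + (120 - 432) = 113 - 312 = -199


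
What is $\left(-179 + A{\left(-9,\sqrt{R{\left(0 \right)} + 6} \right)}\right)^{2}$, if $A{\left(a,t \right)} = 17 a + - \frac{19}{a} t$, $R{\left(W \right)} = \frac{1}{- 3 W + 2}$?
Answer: $\frac{17860981}{162} - \frac{6308 \sqrt{26}}{9} \approx 1.0668 \cdot 10^{5}$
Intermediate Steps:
$R{\left(W \right)} = \frac{1}{2 - 3 W}$
$A{\left(a,t \right)} = 17 a - \frac{19 t}{a}$
$\left(-179 + A{\left(-9,\sqrt{R{\left(0 \right)} + 6} \right)}\right)^{2} = \left(-179 - \left(153 + \frac{19 \sqrt{- \frac{1}{-2 + 3 \cdot 0} + 6}}{-9}\right)\right)^{2} = \left(-179 - \left(153 + 19 \sqrt{- \frac{1}{-2 + 0} + 6} \left(- \frac{1}{9}\right)\right)\right)^{2} = \left(-179 - \left(153 + 19 \sqrt{- \frac{1}{-2} + 6} \left(- \frac{1}{9}\right)\right)\right)^{2} = \left(-179 - \left(153 + 19 \sqrt{\left(-1\right) \left(- \frac{1}{2}\right) + 6} \left(- \frac{1}{9}\right)\right)\right)^{2} = \left(-179 - \left(153 + 19 \sqrt{\frac{1}{2} + 6} \left(- \frac{1}{9}\right)\right)\right)^{2} = \left(-179 - \left(153 + 19 \sqrt{\frac{13}{2}} \left(- \frac{1}{9}\right)\right)\right)^{2} = \left(-179 - \left(153 + 19 \frac{\sqrt{26}}{2} \left(- \frac{1}{9}\right)\right)\right)^{2} = \left(-179 - \left(153 - \frac{19 \sqrt{26}}{18}\right)\right)^{2} = \left(-332 + \frac{19 \sqrt{26}}{18}\right)^{2}$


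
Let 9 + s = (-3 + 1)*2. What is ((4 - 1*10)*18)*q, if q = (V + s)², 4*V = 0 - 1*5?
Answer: -87723/4 ≈ -21931.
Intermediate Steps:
V = -5/4 (V = (0 - 1*5)/4 = (0 - 5)/4 = (¼)*(-5) = -5/4 ≈ -1.2500)
s = -13 (s = -9 + (-3 + 1)*2 = -9 - 2*2 = -9 - 4 = -13)
q = 3249/16 (q = (-5/4 - 13)² = (-57/4)² = 3249/16 ≈ 203.06)
((4 - 1*10)*18)*q = ((4 - 1*10)*18)*(3249/16) = ((4 - 10)*18)*(3249/16) = -6*18*(3249/16) = -108*3249/16 = -87723/4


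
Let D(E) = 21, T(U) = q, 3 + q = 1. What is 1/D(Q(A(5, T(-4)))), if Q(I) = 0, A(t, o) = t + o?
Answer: 1/21 ≈ 0.047619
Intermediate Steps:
q = -2 (q = -3 + 1 = -2)
T(U) = -2
A(t, o) = o + t
1/D(Q(A(5, T(-4)))) = 1/21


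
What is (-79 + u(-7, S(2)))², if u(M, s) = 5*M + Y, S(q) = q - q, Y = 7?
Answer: 11449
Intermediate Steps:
S(q) = 0
u(M, s) = 7 + 5*M (u(M, s) = 5*M + 7 = 7 + 5*M)
(-79 + u(-7, S(2)))² = (-79 + (7 + 5*(-7)))² = (-79 + (7 - 35))² = (-79 - 28)² = (-107)² = 11449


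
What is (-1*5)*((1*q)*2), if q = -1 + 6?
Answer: -50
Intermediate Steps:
q = 5
(-1*5)*((1*q)*2) = (-1*5)*((1*5)*2) = -25*2 = -5*10 = -50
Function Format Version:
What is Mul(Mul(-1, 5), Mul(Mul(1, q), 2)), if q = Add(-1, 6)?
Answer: -50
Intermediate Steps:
q = 5
Mul(Mul(-1, 5), Mul(Mul(1, q), 2)) = Mul(Mul(-1, 5), Mul(Mul(1, 5), 2)) = Mul(-5, Mul(5, 2)) = Mul(-5, 10) = -50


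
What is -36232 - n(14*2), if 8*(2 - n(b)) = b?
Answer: -72461/2 ≈ -36231.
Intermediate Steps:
n(b) = 2 - b/8
-36232 - n(14*2) = -36232 - (2 - 7*2/4) = -36232 - (2 - 1/8*28) = -36232 - (2 - 7/2) = -36232 - 1*(-3/2) = -36232 + 3/2 = -72461/2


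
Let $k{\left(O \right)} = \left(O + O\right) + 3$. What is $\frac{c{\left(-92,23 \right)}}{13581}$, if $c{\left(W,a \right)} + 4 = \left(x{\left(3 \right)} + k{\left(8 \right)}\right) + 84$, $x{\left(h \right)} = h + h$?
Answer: $\frac{35}{4527} \approx 0.0077314$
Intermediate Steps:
$x{\left(h \right)} = 2 h$
$k{\left(O \right)} = 3 + 2 O$ ($k{\left(O \right)} = 2 O + 3 = 3 + 2 O$)
$c{\left(W,a \right)} = 105$ ($c{\left(W,a \right)} = -4 + \left(\left(2 \cdot 3 + \left(3 + 2 \cdot 8\right)\right) + 84\right) = -4 + \left(\left(6 + \left(3 + 16\right)\right) + 84\right) = -4 + \left(\left(6 + 19\right) + 84\right) = -4 + \left(25 + 84\right) = -4 + 109 = 105$)
$\frac{c{\left(-92,23 \right)}}{13581} = \frac{105}{13581} = 105 \cdot \frac{1}{13581} = \frac{35}{4527}$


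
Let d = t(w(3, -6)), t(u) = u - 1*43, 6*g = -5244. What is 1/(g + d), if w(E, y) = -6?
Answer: -1/923 ≈ -0.0010834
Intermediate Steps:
g = -874 (g = (⅙)*(-5244) = -874)
t(u) = -43 + u (t(u) = u - 43 = -43 + u)
d = -49 (d = -43 - 6 = -49)
1/(g + d) = 1/(-874 - 49) = 1/(-923) = -1/923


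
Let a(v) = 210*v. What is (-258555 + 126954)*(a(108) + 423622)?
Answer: -58733789502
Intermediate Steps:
(-258555 + 126954)*(a(108) + 423622) = (-258555 + 126954)*(210*108 + 423622) = -131601*(22680 + 423622) = -131601*446302 = -58733789502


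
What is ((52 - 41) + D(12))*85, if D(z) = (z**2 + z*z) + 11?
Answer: 26350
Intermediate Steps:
D(z) = 11 + 2*z**2 (D(z) = (z**2 + z**2) + 11 = 2*z**2 + 11 = 11 + 2*z**2)
((52 - 41) + D(12))*85 = ((52 - 41) + (11 + 2*12**2))*85 = (11 + (11 + 2*144))*85 = (11 + (11 + 288))*85 = (11 + 299)*85 = 310*85 = 26350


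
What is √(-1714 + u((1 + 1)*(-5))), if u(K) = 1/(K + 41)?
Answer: I*√1647123/31 ≈ 41.4*I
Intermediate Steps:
u(K) = 1/(41 + K)
√(-1714 + u((1 + 1)*(-5))) = √(-1714 + 1/(41 + (1 + 1)*(-5))) = √(-1714 + 1/(41 + 2*(-5))) = √(-1714 + 1/(41 - 10)) = √(-1714 + 1/31) = √(-53133/31) = I*√1647123/31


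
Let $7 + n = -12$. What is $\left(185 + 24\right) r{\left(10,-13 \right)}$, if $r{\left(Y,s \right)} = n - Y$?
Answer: $-6061$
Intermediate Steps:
$n = -19$ ($n = -7 - 12 = -19$)
$r{\left(Y,s \right)} = -19 - Y$
$\left(185 + 24\right) r{\left(10,-13 \right)} = \left(185 + 24\right) \left(-19 - 10\right) = 209 \left(-19 - 10\right) = 209 \left(-29\right) = -6061$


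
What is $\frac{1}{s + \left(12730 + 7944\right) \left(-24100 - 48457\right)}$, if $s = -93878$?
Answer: $- \frac{1}{1500137296} \approx -6.6661 \cdot 10^{-10}$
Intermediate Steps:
$\frac{1}{s + \left(12730 + 7944\right) \left(-24100 - 48457\right)} = \frac{1}{-93878 + \left(12730 + 7944\right) \left(-24100 - 48457\right)} = \frac{1}{-93878 + 20674 \left(-72557\right)} = \frac{1}{-93878 - 1500043418} = \frac{1}{-1500137296} = - \frac{1}{1500137296}$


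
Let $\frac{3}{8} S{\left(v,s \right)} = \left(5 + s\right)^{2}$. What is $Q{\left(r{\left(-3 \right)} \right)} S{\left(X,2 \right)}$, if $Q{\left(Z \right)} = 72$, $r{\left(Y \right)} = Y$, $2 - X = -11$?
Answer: $9408$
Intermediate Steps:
$X = 13$ ($X = 2 - -11 = 2 + 11 = 13$)
$S{\left(v,s \right)} = \frac{8 \left(5 + s\right)^{2}}{3}$
$Q{\left(r{\left(-3 \right)} \right)} S{\left(X,2 \right)} = 72 \frac{8 \left(5 + 2\right)^{2}}{3} = 72 \frac{8 \cdot 7^{2}}{3} = 72 \cdot \frac{8}{3} \cdot 49 = 72 \cdot \frac{392}{3} = 9408$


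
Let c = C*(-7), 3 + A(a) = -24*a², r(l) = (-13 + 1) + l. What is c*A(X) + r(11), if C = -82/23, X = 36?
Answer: -17855441/23 ≈ -7.7632e+5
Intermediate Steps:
r(l) = -12 + l
C = -82/23 (C = -82*1/23 = -82/23 ≈ -3.5652)
A(a) = -3 - 24*a²
c = 574/23 (c = -82/23*(-7) = 574/23 ≈ 24.957)
c*A(X) + r(11) = 574*(-3 - 24*36²)/23 + (-12 + 11) = 574*(-3 - 24*1296)/23 - 1 = 574*(-3 - 31104)/23 - 1 = (574/23)*(-31107) - 1 = -17855418/23 - 1 = -17855441/23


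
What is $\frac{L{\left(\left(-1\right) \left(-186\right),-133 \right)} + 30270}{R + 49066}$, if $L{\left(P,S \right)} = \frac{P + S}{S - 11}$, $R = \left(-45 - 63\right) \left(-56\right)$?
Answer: $\frac{4358827}{7936416} \approx 0.54922$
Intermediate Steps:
$R = 6048$ ($R = \left(-108\right) \left(-56\right) = 6048$)
$L{\left(P,S \right)} = \frac{P + S}{-11 + S}$
$\frac{L{\left(\left(-1\right) \left(-186\right),-133 \right)} + 30270}{R + 49066} = \frac{\frac{\left(-1\right) \left(-186\right) - 133}{-11 - 133} + 30270}{6048 + 49066} = \frac{\frac{186 - 133}{-144} + 30270}{55114} = \left(\left(- \frac{1}{144}\right) 53 + 30270\right) \frac{1}{55114} = \left(- \frac{53}{144} + 30270\right) \frac{1}{55114} = \frac{4358827}{144} \cdot \frac{1}{55114} = \frac{4358827}{7936416}$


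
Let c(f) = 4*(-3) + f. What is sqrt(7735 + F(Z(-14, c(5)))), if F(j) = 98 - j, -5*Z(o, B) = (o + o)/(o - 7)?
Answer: sqrt(1762485)/15 ≈ 88.506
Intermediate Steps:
c(f) = -12 + f
Z(o, B) = -2*o/(5*(-7 + o)) (Z(o, B) = -(o + o)/(5*(o - 7)) = -2*o/(5*(-7 + o)))
sqrt(7735 + F(Z(-14, c(5)))) = sqrt(7735 + (98 - (-2)*(-14)/(-35 + 5*(-14)))) = sqrt(7735 + (98 - (-2)*(-14)/(-35 - 70))) = sqrt(7735 + (98 - (-2)*(-14)/(-105))) = sqrt(7735 + (98 - (-2)*(-14)*(-1)/105)) = sqrt(7735 + (98 - 1*(-4/15))) = sqrt(7735 + (98 + 4/15)) = sqrt(7735 + 1474/15) = sqrt(117499/15) = sqrt(1762485)/15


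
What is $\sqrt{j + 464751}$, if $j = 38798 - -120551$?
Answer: $790$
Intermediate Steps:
$j = 159349$ ($j = 38798 + 120551 = 159349$)
$\sqrt{j + 464751} = \sqrt{159349 + 464751} = \sqrt{624100} = 790$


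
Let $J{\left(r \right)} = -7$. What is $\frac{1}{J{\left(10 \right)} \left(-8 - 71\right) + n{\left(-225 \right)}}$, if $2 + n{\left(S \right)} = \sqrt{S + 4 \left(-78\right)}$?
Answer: $- \frac{i}{\sqrt{537} - 551 i} \approx 0.0018117 - 7.6193 \cdot 10^{-5} i$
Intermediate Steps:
$n{\left(S \right)} = -2 + \sqrt{-312 + S}$ ($n{\left(S \right)} = -2 + \sqrt{S + 4 \left(-78\right)} = -2 + \sqrt{S - 312} = -2 + \sqrt{-312 + S}$)
$\frac{1}{J{\left(10 \right)} \left(-8 - 71\right) + n{\left(-225 \right)}} = \frac{1}{- 7 \left(-8 - 71\right) - \left(2 - \sqrt{-312 - 225}\right)} = \frac{1}{\left(-7\right) \left(-79\right) - \left(2 - \sqrt{-537}\right)} = \frac{1}{553 - \left(2 - i \sqrt{537}\right)} = \frac{1}{551 + i \sqrt{537}}$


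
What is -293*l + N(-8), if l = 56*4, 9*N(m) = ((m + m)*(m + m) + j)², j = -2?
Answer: -526172/9 ≈ -58464.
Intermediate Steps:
N(m) = (-2 + 4*m²)²/9 (N(m) = ((m + m)*(m + m) - 2)²/9 = ((2*m)*(2*m) - 2)²/9 = (4*m² - 2)²/9 = (-2 + 4*m²)²/9)
l = 224
-293*l + N(-8) = -293*224 + 4*(-1 + 2*(-8)²)²/9 = -65632 + 4*(-1 + 2*64)²/9 = -65632 + 4*(-1 + 128)²/9 = -65632 + (4/9)*127² = -65632 + (4/9)*16129 = -65632 + 64516/9 = -526172/9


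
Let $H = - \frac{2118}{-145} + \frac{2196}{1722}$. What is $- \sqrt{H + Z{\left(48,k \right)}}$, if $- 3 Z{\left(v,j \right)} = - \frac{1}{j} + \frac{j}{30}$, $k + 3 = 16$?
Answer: $- \frac{\sqrt{166087766392730}}{3245970} \approx -3.9703$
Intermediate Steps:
$k = 13$ ($k = -3 + 16 = 13$)
$Z{\left(v,j \right)} = - \frac{j}{90} + \frac{1}{3 j}$ ($Z{\left(v,j \right)} = - \frac{- \frac{1}{j} + \frac{j}{30}}{3} = - \frac{j}{90} + \frac{1}{3 j}$)
$H = \frac{660936}{41615}$ ($H = \left(-2118\right) \left(- \frac{1}{145}\right) + 2196 \cdot \frac{1}{1722} = \frac{2118}{145} + \frac{366}{287} = \frac{660936}{41615} \approx 15.882$)
$- \sqrt{H + Z{\left(48,k \right)}} = - \sqrt{\frac{660936}{41615} + \frac{30 - 13^{2}}{90 \cdot 13}} = - \sqrt{\frac{660936}{41615} + \frac{1}{90} \cdot \frac{1}{13} \left(30 - 169\right)} = - \sqrt{\frac{660936}{41615} + \frac{1}{90} \cdot \frac{1}{13} \left(-139\right)} = - \sqrt{\frac{660936}{41615} - \frac{139}{1170}} = - \sqrt{\frac{153502127}{9737910}} = - \frac{\sqrt{166087766392730}}{3245970}$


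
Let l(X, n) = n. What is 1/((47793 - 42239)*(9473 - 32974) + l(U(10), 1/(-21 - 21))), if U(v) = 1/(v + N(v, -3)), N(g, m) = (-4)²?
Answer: -42/5482031269 ≈ -7.6614e-9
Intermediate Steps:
N(g, m) = 16
U(v) = 1/(16 + v) (U(v) = 1/(v + 16) = 1/(16 + v))
1/((47793 - 42239)*(9473 - 32974) + l(U(10), 1/(-21 - 21))) = 1/((47793 - 42239)*(9473 - 32974) + 1/(-21 - 21)) = 1/(5554*(-23501) + 1/(-42)) = 1/(-130524554 - 1/42) = 1/(-5482031269/42) = -42/5482031269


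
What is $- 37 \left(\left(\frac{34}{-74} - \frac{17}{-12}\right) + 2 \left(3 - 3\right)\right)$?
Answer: $- \frac{425}{12} \approx -35.417$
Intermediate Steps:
$- 37 \left(\left(\frac{34}{-74} - \frac{17}{-12}\right) + 2 \left(3 - 3\right)\right) = - 37 \left(\left(34 \left(- \frac{1}{74}\right) - - \frac{17}{12}\right) + 2 \cdot 0\right) = - 37 \left(\left(- \frac{17}{37} + \frac{17}{12}\right) + 0\right) = - 37 \left(\frac{425}{444} + 0\right) = \left(-37\right) \frac{425}{444} = - \frac{425}{12}$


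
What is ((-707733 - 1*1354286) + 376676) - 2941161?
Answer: -4626504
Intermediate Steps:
((-707733 - 1*1354286) + 376676) - 2941161 = ((-707733 - 1354286) + 376676) - 2941161 = (-2062019 + 376676) - 2941161 = -1685343 - 2941161 = -4626504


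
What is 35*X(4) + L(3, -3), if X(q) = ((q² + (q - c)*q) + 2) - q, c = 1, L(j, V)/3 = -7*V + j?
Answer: 982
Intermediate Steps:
L(j, V) = -21*V + 3*j (L(j, V) = 3*(-7*V + j) = 3*(j - 7*V) = -21*V + 3*j)
X(q) = 2 + q² - q + q*(-1 + q) (X(q) = ((q² + (q - 1*1)*q) + 2) - q = ((q² + (q - 1)*q) + 2) - q = ((q² + (-1 + q)*q) + 2) - q = ((q² + q*(-1 + q)) + 2) - q = (2 + q² + q*(-1 + q)) - q = 2 + q² - q + q*(-1 + q))
35*X(4) + L(3, -3) = 35*(2 - 2*4 + 2*4²) + (-21*(-3) + 3*3) = 35*(2 - 8 + 2*16) + (63 + 9) = 35*(2 - 8 + 32) + 72 = 35*26 + 72 = 910 + 72 = 982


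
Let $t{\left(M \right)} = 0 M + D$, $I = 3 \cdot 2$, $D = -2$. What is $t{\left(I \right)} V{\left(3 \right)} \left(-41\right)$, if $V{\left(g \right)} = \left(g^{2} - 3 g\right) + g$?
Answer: $246$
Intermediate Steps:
$I = 6$
$t{\left(M \right)} = -2$ ($t{\left(M \right)} = 0 M - 2 = 0 - 2 = -2$)
$V{\left(g \right)} = g^{2} - 2 g$
$t{\left(I \right)} V{\left(3 \right)} \left(-41\right) = - 2 \cdot 3 \left(-2 + 3\right) \left(-41\right) = - 2 \cdot 3 \cdot 1 \left(-41\right) = \left(-2\right) 3 \left(-41\right) = \left(-6\right) \left(-41\right) = 246$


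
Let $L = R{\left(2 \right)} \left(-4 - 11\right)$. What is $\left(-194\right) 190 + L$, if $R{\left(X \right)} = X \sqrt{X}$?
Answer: $-36860 - 30 \sqrt{2} \approx -36902.0$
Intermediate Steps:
$R{\left(X \right)} = X^{\frac{3}{2}}$
$L = - 30 \sqrt{2}$ ($L = 2^{\frac{3}{2}} \left(-4 - 11\right) = 2 \sqrt{2} \left(-15\right) = - 30 \sqrt{2} \approx -42.426$)
$\left(-194\right) 190 + L = \left(-194\right) 190 - 30 \sqrt{2} = -36860 - 30 \sqrt{2}$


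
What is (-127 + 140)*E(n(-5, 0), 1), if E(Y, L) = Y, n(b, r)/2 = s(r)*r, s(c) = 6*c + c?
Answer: 0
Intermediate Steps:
s(c) = 7*c
n(b, r) = 14*r**2 (n(b, r) = 2*((7*r)*r) = 2*(7*r**2) = 14*r**2)
(-127 + 140)*E(n(-5, 0), 1) = (-127 + 140)*(14*0**2) = 13*(14*0) = 13*0 = 0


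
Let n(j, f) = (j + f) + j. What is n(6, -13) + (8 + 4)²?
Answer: 143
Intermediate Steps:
n(j, f) = f + 2*j (n(j, f) = (f + j) + j = f + 2*j)
n(6, -13) + (8 + 4)² = (-13 + 2*6) + (8 + 4)² = (-13 + 12) + 12² = -1 + 144 = 143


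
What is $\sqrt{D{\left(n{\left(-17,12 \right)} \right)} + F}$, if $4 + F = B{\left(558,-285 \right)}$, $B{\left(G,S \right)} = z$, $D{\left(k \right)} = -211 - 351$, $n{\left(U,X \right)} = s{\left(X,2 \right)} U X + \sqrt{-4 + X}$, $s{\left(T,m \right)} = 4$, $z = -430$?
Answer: $2 i \sqrt{249} \approx 31.559 i$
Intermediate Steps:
$n{\left(U,X \right)} = \sqrt{-4 + X} + 4 U X$ ($n{\left(U,X \right)} = 4 U X + \sqrt{-4 + X} = \sqrt{-4 + X} + 4 U X$)
$D{\left(k \right)} = -562$ ($D{\left(k \right)} = -211 - 351 = -562$)
$B{\left(G,S \right)} = -430$
$F = -434$ ($F = -4 - 430 = -434$)
$\sqrt{D{\left(n{\left(-17,12 \right)} \right)} + F} = \sqrt{-562 - 434} = \sqrt{-996} = 2 i \sqrt{249}$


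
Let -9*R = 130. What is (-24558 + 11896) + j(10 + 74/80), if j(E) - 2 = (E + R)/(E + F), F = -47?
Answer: -164414153/12987 ≈ -12660.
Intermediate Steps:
R = -130/9 (R = -⅑*130 = -130/9 ≈ -14.444)
j(E) = 2 + (-130/9 + E)/(-47 + E) (j(E) = 2 + (E - 130/9)/(E - 47) = 2 + (-130/9 + E)/(-47 + E))
(-24558 + 11896) + j(10 + 74/80) = (-24558 + 11896) + (-976 + 27*(10 + 74/80))/(9*(-47 + (10 + 74/80))) = -12662 + (-976 + 27*(10 + 74*(1/80)))/(9*(-47 + (10 + 74*(1/80)))) = -12662 + (-976 + 27*(10 + 37/40))/(9*(-47 + (10 + 37/40))) = -12662 + (-976 + 27*(437/40))/(9*(-47 + 437/40)) = -12662 + (-976 + 11799/40)/(9*(-1443/40)) = -12662 + (⅑)*(-40/1443)*(-27241/40) = -12662 + 27241/12987 = -164414153/12987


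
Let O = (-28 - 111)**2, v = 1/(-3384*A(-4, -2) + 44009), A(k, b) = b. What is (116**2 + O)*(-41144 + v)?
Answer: -68476688609199/50777 ≈ -1.3486e+9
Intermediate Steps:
v = 1/50777 (v = 1/(-3384*(-2) + 44009) = 1/(6768 + 44009) = 1/50777 ≈ 1.9694e-5)
O = 19321 (O = (-139)**2 = 19321)
(116**2 + O)*(-41144 + v) = (116**2 + 19321)*(-41144 + 1/50777) = (13456 + 19321)*(-2089168887/50777) = 32777*(-2089168887/50777) = -68476688609199/50777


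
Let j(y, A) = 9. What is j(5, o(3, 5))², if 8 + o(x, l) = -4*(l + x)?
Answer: 81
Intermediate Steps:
o(x, l) = -8 - 4*l - 4*x (o(x, l) = -8 - 4*(l + x) = -8 + (-4*l - 4*x) = -8 - 4*l - 4*x)
j(5, o(3, 5))² = 9² = 81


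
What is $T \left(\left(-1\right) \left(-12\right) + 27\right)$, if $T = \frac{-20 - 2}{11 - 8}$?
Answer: $-286$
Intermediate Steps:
$T = - \frac{22}{3} \approx -7.3333$
$T \left(\left(-1\right) \left(-12\right) + 27\right) = - \frac{22 \left(\left(-1\right) \left(-12\right) + 27\right)}{3} = - \frac{22 \left(12 + 27\right)}{3} = \left(- \frac{22}{3}\right) 39 = -286$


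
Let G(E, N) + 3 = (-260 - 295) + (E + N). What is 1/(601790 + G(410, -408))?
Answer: 1/601234 ≈ 1.6632e-6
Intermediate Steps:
G(E, N) = -558 + E + N (G(E, N) = -3 + ((-260 - 295) + (E + N)) = -3 + (-555 + (E + N)) = -3 + (-555 + E + N) = -558 + E + N)
1/(601790 + G(410, -408)) = 1/(601790 + (-558 + 410 - 408)) = 1/(601790 - 556) = 1/601234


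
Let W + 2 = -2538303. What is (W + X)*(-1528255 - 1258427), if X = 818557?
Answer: 4792390796136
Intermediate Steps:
W = -2538305 (W = -2 - 2538303 = -2538305)
(W + X)*(-1528255 - 1258427) = (-2538305 + 818557)*(-1528255 - 1258427) = -1719748*(-2786682) = 4792390796136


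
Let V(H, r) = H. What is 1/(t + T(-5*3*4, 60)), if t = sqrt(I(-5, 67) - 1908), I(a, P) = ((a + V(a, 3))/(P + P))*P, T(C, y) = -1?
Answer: -I/(I + sqrt(1913)) ≈ -0.00052247 - 0.022852*I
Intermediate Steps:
I(a, P) = a (I(a, P) = ((a + a)/(P + P))*P = ((2*a)/((2*P)))*P = ((2*a)*(1/(2*P)))*P = (a/P)*P = a)
t = I*sqrt(1913) (t = sqrt(-5 - 1908) = sqrt(-1913) = I*sqrt(1913) ≈ 43.738*I)
1/(t + T(-5*3*4, 60)) = 1/(I*sqrt(1913) - 1) = 1/(-1 + I*sqrt(1913))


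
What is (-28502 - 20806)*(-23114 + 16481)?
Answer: 327059964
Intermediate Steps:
(-28502 - 20806)*(-23114 + 16481) = -49308*(-6633) = 327059964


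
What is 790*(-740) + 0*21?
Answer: -584600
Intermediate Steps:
790*(-740) + 0*21 = -584600 + 0 = -584600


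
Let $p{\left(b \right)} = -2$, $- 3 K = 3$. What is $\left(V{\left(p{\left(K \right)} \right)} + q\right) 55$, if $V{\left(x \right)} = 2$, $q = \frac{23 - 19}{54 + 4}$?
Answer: $\frac{3300}{29} \approx 113.79$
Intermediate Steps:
$K = -1$ ($K = \left(- \frac{1}{3}\right) 3 = -1$)
$q = \frac{2}{29}$ ($q = \frac{4}{58} = 4 \cdot \frac{1}{58} = \frac{2}{29} \approx 0.068966$)
$\left(V{\left(p{\left(K \right)} \right)} + q\right) 55 = \left(2 + \frac{2}{29}\right) 55 = \frac{60}{29} \cdot 55 = \frac{3300}{29}$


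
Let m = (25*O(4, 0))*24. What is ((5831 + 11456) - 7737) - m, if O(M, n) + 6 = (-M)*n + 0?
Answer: 13150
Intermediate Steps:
O(M, n) = -6 - M*n (O(M, n) = -6 + ((-M)*n + 0) = -6 + (-M*n + 0) = -6 - M*n)
m = -3600 (m = (25*(-6 - 1*4*0))*24 = (25*(-6 + 0))*24 = (25*(-6))*24 = -150*24 = -3600)
((5831 + 11456) - 7737) - m = ((5831 + 11456) - 7737) - 1*(-3600) = (17287 - 7737) + 3600 = 9550 + 3600 = 13150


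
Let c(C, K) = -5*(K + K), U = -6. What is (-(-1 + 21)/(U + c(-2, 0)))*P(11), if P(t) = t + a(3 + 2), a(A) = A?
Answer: 160/3 ≈ 53.333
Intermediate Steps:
c(C, K) = -10*K
P(t) = 5 + t (P(t) = t + (3 + 2) = t + 5 = 5 + t)
(-(-1 + 21)/(U + c(-2, 0)))*P(11) = (-(-1 + 21)/(-6 - 10*0))*(5 + 11) = -20/(-6 + 0)*16 = -20/(-6)*16 = -20*(-1)/6*16 = -1*(-10/3)*16 = (10/3)*16 = 160/3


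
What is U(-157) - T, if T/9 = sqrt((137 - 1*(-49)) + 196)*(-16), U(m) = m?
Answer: -157 + 144*sqrt(382) ≈ 2657.5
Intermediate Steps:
T = -144*sqrt(382) (T = 9*(sqrt((137 - 1*(-49)) + 196)*(-16)) = 9*(sqrt((137 + 49) + 196)*(-16)) = 9*(sqrt(186 + 196)*(-16)) = 9*(sqrt(382)*(-16)) = 9*(-16*sqrt(382)) = -144*sqrt(382) ≈ -2814.5)
U(-157) - T = -157 - (-144)*sqrt(382) = -157 + 144*sqrt(382)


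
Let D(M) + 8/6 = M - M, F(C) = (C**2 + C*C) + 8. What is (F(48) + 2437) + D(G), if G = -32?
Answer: 21155/3 ≈ 7051.7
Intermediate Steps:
F(C) = 8 + 2*C**2 (F(C) = (C**2 + C**2) + 8 = 2*C**2 + 8 = 8 + 2*C**2)
D(M) = -4/3 (D(M) = -4/3 + (M - M) = -4/3 + 0 = -4/3)
(F(48) + 2437) + D(G) = ((8 + 2*48**2) + 2437) - 4/3 = ((8 + 2*2304) + 2437) - 4/3 = ((8 + 4608) + 2437) - 4/3 = (4616 + 2437) - 4/3 = 7053 - 4/3 = 21155/3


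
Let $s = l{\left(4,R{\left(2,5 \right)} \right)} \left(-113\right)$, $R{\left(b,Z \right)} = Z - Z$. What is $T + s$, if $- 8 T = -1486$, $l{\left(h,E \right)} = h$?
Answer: $- \frac{1065}{4} \approx -266.25$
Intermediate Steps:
$R{\left(b,Z \right)} = 0$
$s = -452$ ($s = 4 \left(-113\right) = -452$)
$T = \frac{743}{4}$ ($T = \left(- \frac{1}{8}\right) \left(-1486\right) = \frac{743}{4} \approx 185.75$)
$T + s = \frac{743}{4} - 452 = - \frac{1065}{4}$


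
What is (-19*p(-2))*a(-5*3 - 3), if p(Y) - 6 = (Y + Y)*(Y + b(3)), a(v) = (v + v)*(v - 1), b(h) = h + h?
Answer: 129960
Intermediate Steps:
b(h) = 2*h
a(v) = 2*v*(-1 + v) (a(v) = (2*v)*(-1 + v) = 2*v*(-1 + v))
p(Y) = 6 + 2*Y*(6 + Y) (p(Y) = 6 + (Y + Y)*(Y + 2*3) = 6 + (2*Y)*(Y + 6) = 6 + (2*Y)*(6 + Y) = 6 + 2*Y*(6 + Y))
(-19*p(-2))*a(-5*3 - 3) = (-19*(6 + 2*(-2)² + 12*(-2)))*(2*(-5*3 - 3)*(-1 + (-5*3 - 3))) = (-19*(6 + 2*4 - 24))*(2*(-15 - 3)*(-1 + (-15 - 3))) = (-19*(6 + 8 - 24))*(2*(-18)*(-1 - 18)) = (-19*(-10))*(2*(-18)*(-19)) = 190*684 = 129960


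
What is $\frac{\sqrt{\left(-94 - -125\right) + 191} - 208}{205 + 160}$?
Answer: $- \frac{208}{365} + \frac{\sqrt{222}}{365} \approx -0.52904$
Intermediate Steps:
$\frac{\sqrt{\left(-94 - -125\right) + 191} - 208}{205 + 160} = \frac{\sqrt{\left(-94 + 125\right) + 191} - 208}{365} = \left(\sqrt{31 + 191} - 208\right) \frac{1}{365} = \left(\sqrt{222} - 208\right) \frac{1}{365} = \left(-208 + \sqrt{222}\right) \frac{1}{365} = - \frac{208}{365} + \frac{\sqrt{222}}{365}$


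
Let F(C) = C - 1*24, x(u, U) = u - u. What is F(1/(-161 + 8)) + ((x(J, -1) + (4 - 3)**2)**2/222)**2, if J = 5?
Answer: -20113331/837828 ≈ -24.007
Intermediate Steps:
x(u, U) = 0
F(C) = -24 + C (F(C) = C - 24 = -24 + C)
F(1/(-161 + 8)) + ((x(J, -1) + (4 - 3)**2)**2/222)**2 = (-24 + 1/(-161 + 8)) + ((0 + (4 - 3)**2)**2/222)**2 = (-24 + 1/(-153)) + ((0 + 1**2)**2*(1/222))**2 = (-24 - 1/153) + ((0 + 1)**2*(1/222))**2 = -3673/153 + (1**2*(1/222))**2 = -3673/153 + (1*(1/222))**2 = -3673/153 + (1/222)**2 = -3673/153 + 1/49284 = -20113331/837828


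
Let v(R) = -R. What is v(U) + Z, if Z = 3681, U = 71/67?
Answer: 246556/67 ≈ 3679.9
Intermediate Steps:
U = 71/67 (U = 71*(1/67) = 71/67 ≈ 1.0597)
v(U) + Z = -1*71/67 + 3681 = -71/67 + 3681 = 246556/67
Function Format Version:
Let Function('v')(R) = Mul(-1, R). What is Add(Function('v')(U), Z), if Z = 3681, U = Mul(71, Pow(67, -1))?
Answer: Rational(246556, 67) ≈ 3679.9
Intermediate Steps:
U = Rational(71, 67) (U = Mul(71, Rational(1, 67)) = Rational(71, 67) ≈ 1.0597)
Add(Function('v')(U), Z) = Add(Mul(-1, Rational(71, 67)), 3681) = Add(Rational(-71, 67), 3681) = Rational(246556, 67)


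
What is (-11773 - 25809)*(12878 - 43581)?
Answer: 1153880146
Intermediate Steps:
(-11773 - 25809)*(12878 - 43581) = -37582*(-30703) = 1153880146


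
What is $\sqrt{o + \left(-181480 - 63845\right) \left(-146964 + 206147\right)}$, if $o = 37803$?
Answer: $2 i \sqrt{3629757918} \approx 1.205 \cdot 10^{5} i$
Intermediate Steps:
$\sqrt{o + \left(-181480 - 63845\right) \left(-146964 + 206147\right)} = \sqrt{37803 + \left(-181480 - 63845\right) \left(-146964 + 206147\right)} = \sqrt{37803 - 14519069475} = \sqrt{-14519031672} = 2 i \sqrt{3629757918}$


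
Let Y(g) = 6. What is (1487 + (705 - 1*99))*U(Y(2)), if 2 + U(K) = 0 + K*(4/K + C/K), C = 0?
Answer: 4186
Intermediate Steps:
U(K) = 2 (U(K) = -2 + (0 + K*(4/K + 0/K)) = -2 + (0 + K*(4/K + 0)) = -2 + (0 + K*(4/K)) = -2 + (0 + 4) = -2 + 4 = 2)
(1487 + (705 - 1*99))*U(Y(2)) = (1487 + (705 - 1*99))*2 = (1487 + (705 - 99))*2 = (1487 + 606)*2 = 2093*2 = 4186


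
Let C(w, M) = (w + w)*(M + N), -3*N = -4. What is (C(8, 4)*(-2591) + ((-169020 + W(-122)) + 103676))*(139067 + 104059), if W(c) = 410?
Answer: -69541978116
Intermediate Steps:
N = 4/3 (N = -⅓*(-4) = 4/3 ≈ 1.3333)
C(w, M) = 2*w*(4/3 + M) (C(w, M) = (w + w)*(M + 4/3) = (2*w)*(4/3 + M) = 2*w*(4/3 + M))
(C(8, 4)*(-2591) + ((-169020 + W(-122)) + 103676))*(139067 + 104059) = (((⅔)*8*(4 + 3*4))*(-2591) + ((-169020 + 410) + 103676))*(139067 + 104059) = (((⅔)*8*(4 + 12))*(-2591) + (-168610 + 103676))*243126 = (((⅔)*8*16)*(-2591) - 64934)*243126 = ((256/3)*(-2591) - 64934)*243126 = (-663296/3 - 64934)*243126 = -858098/3*243126 = -69541978116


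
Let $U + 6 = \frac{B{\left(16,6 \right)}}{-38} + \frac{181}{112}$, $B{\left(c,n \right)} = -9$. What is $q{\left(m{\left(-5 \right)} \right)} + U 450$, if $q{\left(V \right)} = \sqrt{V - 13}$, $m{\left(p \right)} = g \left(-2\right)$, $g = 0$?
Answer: $- \frac{1985625}{1064} + i \sqrt{13} \approx -1866.2 + 3.6056 i$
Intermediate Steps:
$U = - \frac{8825}{2128}$ ($U = -6 + \left(- \frac{9}{-38} + \frac{181}{112}\right) = -6 + \left(\left(-9\right) \left(- \frac{1}{38}\right) + 181 \cdot \frac{1}{112}\right) = -6 + \left(\frac{9}{38} + \frac{181}{112}\right) = -6 + \frac{3943}{2128} = - \frac{8825}{2128} \approx -4.1471$)
$m{\left(p \right)} = 0$ ($m{\left(p \right)} = 0 \left(-2\right) = 0$)
$q{\left(V \right)} = \sqrt{-13 + V}$
$q{\left(m{\left(-5 \right)} \right)} + U 450 = \sqrt{-13 + 0} - \frac{1985625}{1064} = \sqrt{-13} - \frac{1985625}{1064} = i \sqrt{13} - \frac{1985625}{1064} = - \frac{1985625}{1064} + i \sqrt{13}$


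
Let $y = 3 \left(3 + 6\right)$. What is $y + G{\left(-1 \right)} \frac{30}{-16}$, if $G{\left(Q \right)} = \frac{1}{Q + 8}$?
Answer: $\frac{1497}{56} \approx 26.732$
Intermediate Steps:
$G{\left(Q \right)} = \frac{1}{8 + Q}$
$y = 27$ ($y = 3 \cdot 9 = 27$)
$y + G{\left(-1 \right)} \frac{30}{-16} = 27 + \frac{30 \frac{1}{-16}}{8 - 1} = 27 + \frac{30 \left(- \frac{1}{16}\right)}{7} = 27 + \frac{1}{7} \left(- \frac{15}{8}\right) = 27 - \frac{15}{56} = \frac{1497}{56}$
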